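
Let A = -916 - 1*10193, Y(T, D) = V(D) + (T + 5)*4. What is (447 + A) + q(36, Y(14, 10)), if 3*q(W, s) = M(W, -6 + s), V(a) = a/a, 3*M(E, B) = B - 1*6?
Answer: -95893/9 ≈ -10655.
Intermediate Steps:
M(E, B) = -2 + B/3 (M(E, B) = (B - 1*6)/3 = (B - 6)/3 = (-6 + B)/3 = -2 + B/3)
V(a) = 1
Y(T, D) = 21 + 4*T (Y(T, D) = 1 + (T + 5)*4 = 1 + (5 + T)*4 = 1 + (20 + 4*T) = 21 + 4*T)
A = -11109 (A = -916 - 10193 = -11109)
q(W, s) = -4/3 + s/9 (q(W, s) = (-2 + (-6 + s)/3)/3 = (-2 + (-2 + s/3))/3 = (-4 + s/3)/3 = -4/3 + s/9)
(447 + A) + q(36, Y(14, 10)) = (447 - 11109) + (-4/3 + (21 + 4*14)/9) = -10662 + (-4/3 + (21 + 56)/9) = -10662 + (-4/3 + (⅑)*77) = -10662 + (-4/3 + 77/9) = -10662 + 65/9 = -95893/9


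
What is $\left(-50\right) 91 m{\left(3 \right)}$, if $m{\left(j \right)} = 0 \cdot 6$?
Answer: $0$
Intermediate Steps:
$m{\left(j \right)} = 0$
$\left(-50\right) 91 m{\left(3 \right)} = \left(-50\right) 91 \cdot 0 = \left(-4550\right) 0 = 0$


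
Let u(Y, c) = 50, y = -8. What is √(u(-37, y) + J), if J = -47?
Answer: √3 ≈ 1.7320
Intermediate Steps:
√(u(-37, y) + J) = √(50 - 47) = √3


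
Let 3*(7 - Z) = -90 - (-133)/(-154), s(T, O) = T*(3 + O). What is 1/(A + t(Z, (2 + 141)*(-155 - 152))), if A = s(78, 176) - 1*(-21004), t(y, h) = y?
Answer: 66/2310217 ≈ 2.8569e-5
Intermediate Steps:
Z = 2461/66 (Z = 7 - (-90 - (-133)/(-154))/3 = 7 - (-90 - (-133)*(-1)/154)/3 = 7 - (-90 - 1*19/22)/3 = 7 - (-90 - 19/22)/3 = 7 - 1/3*(-1999/22) = 7 + 1999/66 = 2461/66 ≈ 37.288)
A = 34966 (A = 78*(3 + 176) - 1*(-21004) = 78*179 + 21004 = 13962 + 21004 = 34966)
1/(A + t(Z, (2 + 141)*(-155 - 152))) = 1/(34966 + 2461/66) = 1/(2310217/66) = 66/2310217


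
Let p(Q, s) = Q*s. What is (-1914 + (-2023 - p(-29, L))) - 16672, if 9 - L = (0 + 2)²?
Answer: -20464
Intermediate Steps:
L = 5 (L = 9 - (0 + 2)² = 9 - 1*2² = 9 - 1*4 = 9 - 4 = 5)
(-1914 + (-2023 - p(-29, L))) - 16672 = (-1914 + (-2023 - (-29)*5)) - 16672 = (-1914 + (-2023 - 1*(-145))) - 16672 = (-1914 + (-2023 + 145)) - 16672 = (-1914 - 1878) - 16672 = -3792 - 16672 = -20464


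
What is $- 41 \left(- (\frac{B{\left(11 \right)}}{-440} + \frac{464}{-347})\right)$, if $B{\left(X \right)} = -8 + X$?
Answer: $- \frac{8413241}{152680} \approx -55.104$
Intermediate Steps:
$- 41 \left(- (\frac{B{\left(11 \right)}}{-440} + \frac{464}{-347})\right) = - 41 \left(- (\frac{-8 + 11}{-440} + \frac{464}{-347})\right) = - 41 \left(- (3 \left(- \frac{1}{440}\right) + 464 \left(- \frac{1}{347}\right))\right) = - 41 \left(- (- \frac{3}{440} - \frac{464}{347})\right) = - 41 \left(\left(-1\right) \left(- \frac{205201}{152680}\right)\right) = \left(-41\right) \frac{205201}{152680} = - \frac{8413241}{152680}$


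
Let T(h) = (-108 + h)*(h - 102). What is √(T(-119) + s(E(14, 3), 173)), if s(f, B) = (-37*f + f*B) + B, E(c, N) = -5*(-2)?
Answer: 10*√517 ≈ 227.38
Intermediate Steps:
E(c, N) = 10
T(h) = (-108 + h)*(-102 + h)
s(f, B) = B - 37*f + B*f (s(f, B) = (-37*f + B*f) + B = B - 37*f + B*f)
√(T(-119) + s(E(14, 3), 173)) = √((11016 + (-119)² - 210*(-119)) + (173 - 37*10 + 173*10)) = √((11016 + 14161 + 24990) + (173 - 370 + 1730)) = √(50167 + 1533) = √51700 = 10*√517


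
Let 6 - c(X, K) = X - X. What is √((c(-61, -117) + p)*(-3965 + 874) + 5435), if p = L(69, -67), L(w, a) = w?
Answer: I*√226390 ≈ 475.8*I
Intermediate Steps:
p = 69
c(X, K) = 6 (c(X, K) = 6 - (X - X) = 6 - 1*0 = 6 + 0 = 6)
√((c(-61, -117) + p)*(-3965 + 874) + 5435) = √((6 + 69)*(-3965 + 874) + 5435) = √(75*(-3091) + 5435) = √(-231825 + 5435) = √(-226390) = I*√226390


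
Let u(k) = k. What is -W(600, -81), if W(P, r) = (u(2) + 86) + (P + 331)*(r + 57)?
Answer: 22256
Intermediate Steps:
W(P, r) = 88 + (57 + r)*(331 + P) (W(P, r) = (2 + 86) + (P + 331)*(r + 57) = 88 + (331 + P)*(57 + r) = 88 + (57 + r)*(331 + P))
-W(600, -81) = -(18955 + 57*600 + 331*(-81) + 600*(-81)) = -(18955 + 34200 - 26811 - 48600) = -1*(-22256) = 22256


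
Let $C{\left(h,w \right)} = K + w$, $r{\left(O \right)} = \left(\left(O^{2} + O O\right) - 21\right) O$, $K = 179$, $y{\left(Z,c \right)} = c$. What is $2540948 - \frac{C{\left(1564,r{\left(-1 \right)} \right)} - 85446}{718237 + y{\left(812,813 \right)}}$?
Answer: $\frac{913534372324}{359525} \approx 2.5409 \cdot 10^{6}$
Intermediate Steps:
$r{\left(O \right)} = O \left(-21 + 2 O^{2}\right)$ ($r{\left(O \right)} = \left(\left(O^{2} + O^{2}\right) - 21\right) O = \left(2 O^{2} - 21\right) O = \left(-21 + 2 O^{2}\right) O = O \left(-21 + 2 O^{2}\right)$)
$C{\left(h,w \right)} = 179 + w$
$2540948 - \frac{C{\left(1564,r{\left(-1 \right)} \right)} - 85446}{718237 + y{\left(812,813 \right)}} = 2540948 - \frac{\left(179 - \left(-21 + 2 \left(-1\right)^{2}\right)\right) - 85446}{718237 + 813} = 2540948 - \frac{\left(179 - \left(-21 + 2 \cdot 1\right)\right) + \left(-597219 + 511773\right)}{719050} = 2540948 - \left(\left(179 - \left(-21 + 2\right)\right) - 85446\right) \frac{1}{719050} = 2540948 - \left(\left(179 - -19\right) - 85446\right) \frac{1}{719050} = 2540948 - \left(\left(179 + 19\right) - 85446\right) \frac{1}{719050} = 2540948 - \left(198 - 85446\right) \frac{1}{719050} = 2540948 - \left(-85248\right) \frac{1}{719050} = 2540948 - - \frac{42624}{359525} = 2540948 + \frac{42624}{359525} = \frac{913534372324}{359525}$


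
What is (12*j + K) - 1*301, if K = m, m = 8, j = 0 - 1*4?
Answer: -341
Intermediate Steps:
j = -4 (j = 0 - 4 = -4)
K = 8
(12*j + K) - 1*301 = (12*(-4) + 8) - 1*301 = (-48 + 8) - 301 = -40 - 301 = -341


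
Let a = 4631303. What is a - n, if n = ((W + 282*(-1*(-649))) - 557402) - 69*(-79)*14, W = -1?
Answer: 4929374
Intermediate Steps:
n = -298071 (n = ((-1 + 282*(-1*(-649))) - 557402) - 69*(-79)*14 = ((-1 + 282*649) - 557402) + 5451*14 = ((-1 + 183018) - 557402) + 76314 = (183017 - 557402) + 76314 = -374385 + 76314 = -298071)
a - n = 4631303 - 1*(-298071) = 4631303 + 298071 = 4929374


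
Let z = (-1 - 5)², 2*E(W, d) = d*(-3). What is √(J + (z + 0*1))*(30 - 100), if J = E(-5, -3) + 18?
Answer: -105*√26 ≈ -535.40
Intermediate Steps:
E(W, d) = -3*d/2 (E(W, d) = (d*(-3))/2 = (-3*d)/2 = -3*d/2)
z = 36 (z = (-6)² = 36)
J = 45/2 (J = -3/2*(-3) + 18 = 9/2 + 18 = 45/2 ≈ 22.500)
√(J + (z + 0*1))*(30 - 100) = √(45/2 + (36 + 0*1))*(30 - 100) = √(45/2 + (36 + 0))*(-70) = √(45/2 + 36)*(-70) = √(117/2)*(-70) = (3*√26/2)*(-70) = -105*√26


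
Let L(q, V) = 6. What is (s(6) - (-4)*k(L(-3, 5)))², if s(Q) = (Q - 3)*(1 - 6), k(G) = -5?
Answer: 1225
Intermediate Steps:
s(Q) = 15 - 5*Q (s(Q) = (-3 + Q)*(-5) = 15 - 5*Q)
(s(6) - (-4)*k(L(-3, 5)))² = ((15 - 5*6) - (-4)*(-5))² = ((15 - 30) - 1*20)² = (-15 - 20)² = (-35)² = 1225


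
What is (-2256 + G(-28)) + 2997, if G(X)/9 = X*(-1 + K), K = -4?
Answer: 2001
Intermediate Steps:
G(X) = -45*X (G(X) = 9*(X*(-1 - 4)) = 9*(X*(-5)) = 9*(-5*X) = -45*X)
(-2256 + G(-28)) + 2997 = (-2256 - 45*(-28)) + 2997 = (-2256 + 1260) + 2997 = -996 + 2997 = 2001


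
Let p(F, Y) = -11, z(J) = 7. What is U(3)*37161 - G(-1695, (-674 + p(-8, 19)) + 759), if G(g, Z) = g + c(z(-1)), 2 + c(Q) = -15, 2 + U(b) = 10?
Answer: 299000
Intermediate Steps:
U(b) = 8 (U(b) = -2 + 10 = 8)
c(Q) = -17 (c(Q) = -2 - 15 = -17)
G(g, Z) = -17 + g (G(g, Z) = g - 17 = -17 + g)
U(3)*37161 - G(-1695, (-674 + p(-8, 19)) + 759) = 8*37161 - (-17 - 1695) = 297288 - 1*(-1712) = 297288 + 1712 = 299000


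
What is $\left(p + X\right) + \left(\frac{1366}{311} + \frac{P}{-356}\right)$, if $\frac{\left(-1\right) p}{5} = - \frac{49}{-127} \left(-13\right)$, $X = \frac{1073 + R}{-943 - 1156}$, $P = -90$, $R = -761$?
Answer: $\frac{436439543317}{14756948134} \approx 29.575$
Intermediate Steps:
$X = - \frac{312}{2099}$ ($X = \frac{1073 - 761}{-943 - 1156} = \frac{312}{-2099} = 312 \left(- \frac{1}{2099}\right) = - \frac{312}{2099} \approx -0.14864$)
$p = \frac{3185}{127}$ ($p = - 5 - \frac{49}{-127} \left(-13\right) = - 5 \left(-49\right) \left(- \frac{1}{127}\right) \left(-13\right) = - 5 \cdot \frac{49}{127} \left(-13\right) = \left(-5\right) \left(- \frac{637}{127}\right) = \frac{3185}{127} \approx 25.079$)
$\left(p + X\right) + \left(\frac{1366}{311} + \frac{P}{-356}\right) = \left(\frac{3185}{127} - \frac{312}{2099}\right) + \left(\frac{1366}{311} - \frac{90}{-356}\right) = \frac{6645691}{266573} + \left(1366 \cdot \frac{1}{311} - - \frac{45}{178}\right) = \frac{6645691}{266573} + \left(\frac{1366}{311} + \frac{45}{178}\right) = \frac{6645691}{266573} + \frac{257143}{55358} = \frac{436439543317}{14756948134}$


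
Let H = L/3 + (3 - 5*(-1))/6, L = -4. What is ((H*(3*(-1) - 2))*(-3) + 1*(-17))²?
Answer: 289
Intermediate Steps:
H = 0 (H = -4/3 + (3 - 5*(-1))/6 = -4*⅓ + (3 + 5)*(⅙) = -4/3 + 8*(⅙) = -4/3 + 4/3 = 0)
((H*(3*(-1) - 2))*(-3) + 1*(-17))² = ((0*(3*(-1) - 2))*(-3) + 1*(-17))² = ((0*(-3 - 2))*(-3) - 17)² = ((0*(-5))*(-3) - 17)² = (0*(-3) - 17)² = (0 - 17)² = (-17)² = 289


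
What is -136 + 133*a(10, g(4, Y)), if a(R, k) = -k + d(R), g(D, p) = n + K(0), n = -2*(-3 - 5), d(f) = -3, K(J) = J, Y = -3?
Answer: -2663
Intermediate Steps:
n = 16 (n = -2*(-8) = 16)
g(D, p) = 16 (g(D, p) = 16 + 0 = 16)
a(R, k) = -3 - k (a(R, k) = -k - 3 = -3 - k)
-136 + 133*a(10, g(4, Y)) = -136 + 133*(-3 - 1*16) = -136 + 133*(-3 - 16) = -136 + 133*(-19) = -136 - 2527 = -2663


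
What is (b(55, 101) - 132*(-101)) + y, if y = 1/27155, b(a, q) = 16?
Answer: 362464941/27155 ≈ 13348.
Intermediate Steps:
y = 1/27155 ≈ 3.6826e-5
(b(55, 101) - 132*(-101)) + y = (16 - 132*(-101)) + 1/27155 = (16 - 1*(-13332)) + 1/27155 = (16 + 13332) + 1/27155 = 13348 + 1/27155 = 362464941/27155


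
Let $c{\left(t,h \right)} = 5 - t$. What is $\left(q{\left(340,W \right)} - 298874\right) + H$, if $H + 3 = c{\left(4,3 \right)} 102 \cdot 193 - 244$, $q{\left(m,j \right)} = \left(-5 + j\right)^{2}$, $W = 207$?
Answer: $-238631$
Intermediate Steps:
$H = 19439$ ($H = -3 - \left(244 - \left(5 - 4\right) 102 \cdot 193\right) = -3 - \left(244 - 1 \cdot 102 \cdot 193\right) = -3 + \left(102 \cdot 193 - 244\right) = -3 + \left(19686 - 244\right) = -3 + 19442 = 19439$)
$\left(q{\left(340,W \right)} - 298874\right) + H = \left(\left(-5 + 207\right)^{2} - 298874\right) + 19439 = \left(202^{2} - 298874\right) + 19439 = \left(40804 - 298874\right) + 19439 = -258070 + 19439 = -238631$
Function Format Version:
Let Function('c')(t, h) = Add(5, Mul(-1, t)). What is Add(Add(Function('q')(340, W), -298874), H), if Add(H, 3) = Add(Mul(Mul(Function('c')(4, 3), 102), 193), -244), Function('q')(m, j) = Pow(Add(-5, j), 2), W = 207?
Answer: -238631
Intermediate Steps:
H = 19439 (H = Add(-3, Add(Mul(Mul(Add(5, Mul(-1, 4)), 102), 193), -244)) = Add(-3, Add(Mul(Mul(Add(5, -4), 102), 193), -244)) = Add(-3, Add(Mul(Mul(1, 102), 193), -244)) = Add(-3, Add(Mul(102, 193), -244)) = Add(-3, Add(19686, -244)) = Add(-3, 19442) = 19439)
Add(Add(Function('q')(340, W), -298874), H) = Add(Add(Pow(Add(-5, 207), 2), -298874), 19439) = Add(Add(Pow(202, 2), -298874), 19439) = Add(Add(40804, -298874), 19439) = Add(-258070, 19439) = -238631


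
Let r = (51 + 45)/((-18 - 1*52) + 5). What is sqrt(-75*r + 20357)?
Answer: sqrt(3459053)/13 ≈ 143.07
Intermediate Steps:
r = -96/65 (r = 96/((-18 - 52) + 5) = 96/(-70 + 5) = 96/(-65) = 96*(-1/65) = -96/65 ≈ -1.4769)
sqrt(-75*r + 20357) = sqrt(-75*(-96/65) + 20357) = sqrt(1440/13 + 20357) = sqrt(266081/13) = sqrt(3459053)/13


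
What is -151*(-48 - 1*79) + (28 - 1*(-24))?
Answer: 19229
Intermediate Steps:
-151*(-48 - 1*79) + (28 - 1*(-24)) = -151*(-48 - 79) + (28 + 24) = -151*(-127) + 52 = 19177 + 52 = 19229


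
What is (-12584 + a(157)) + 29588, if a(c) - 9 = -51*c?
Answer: 9006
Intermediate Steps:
a(c) = 9 - 51*c
(-12584 + a(157)) + 29588 = (-12584 + (9 - 51*157)) + 29588 = (-12584 + (9 - 8007)) + 29588 = (-12584 - 7998) + 29588 = -20582 + 29588 = 9006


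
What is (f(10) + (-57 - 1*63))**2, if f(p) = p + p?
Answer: 10000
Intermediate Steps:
f(p) = 2*p
(f(10) + (-57 - 1*63))**2 = (2*10 + (-57 - 1*63))**2 = (20 + (-57 - 63))**2 = (20 - 120)**2 = (-100)**2 = 10000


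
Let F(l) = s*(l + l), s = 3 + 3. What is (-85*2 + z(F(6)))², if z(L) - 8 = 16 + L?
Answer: 5476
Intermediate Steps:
s = 6
F(l) = 12*l (F(l) = 6*(l + l) = 6*(2*l) = 12*l)
z(L) = 24 + L (z(L) = 8 + (16 + L) = 24 + L)
(-85*2 + z(F(6)))² = (-85*2 + (24 + 12*6))² = (-170 + (24 + 72))² = (-170 + 96)² = (-74)² = 5476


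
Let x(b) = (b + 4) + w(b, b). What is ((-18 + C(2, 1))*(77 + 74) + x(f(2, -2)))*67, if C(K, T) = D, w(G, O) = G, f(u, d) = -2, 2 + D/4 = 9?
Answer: 101170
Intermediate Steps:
D = 28 (D = -8 + 4*9 = -8 + 36 = 28)
x(b) = 4 + 2*b (x(b) = (b + 4) + b = (4 + b) + b = 4 + 2*b)
C(K, T) = 28
((-18 + C(2, 1))*(77 + 74) + x(f(2, -2)))*67 = ((-18 + 28)*(77 + 74) + (4 + 2*(-2)))*67 = (10*151 + (4 - 4))*67 = (1510 + 0)*67 = 1510*67 = 101170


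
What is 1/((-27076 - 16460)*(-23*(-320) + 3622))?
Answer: -1/478112352 ≈ -2.0916e-9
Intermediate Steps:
1/((-27076 - 16460)*(-23*(-320) + 3622)) = 1/(-43536*(7360 + 3622)) = 1/(-43536*10982) = 1/(-478112352) = -1/478112352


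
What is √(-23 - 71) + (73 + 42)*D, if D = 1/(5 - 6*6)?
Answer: -115/31 + I*√94 ≈ -3.7097 + 9.6954*I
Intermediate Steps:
D = -1/31 (D = 1/(5 - 36) = 1/(-31) = -1/31 ≈ -0.032258)
√(-23 - 71) + (73 + 42)*D = √(-23 - 71) + (73 + 42)*(-1/31) = √(-94) + 115*(-1/31) = I*√94 - 115/31 = -115/31 + I*√94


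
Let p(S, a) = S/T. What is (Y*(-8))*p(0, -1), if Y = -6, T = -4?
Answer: 0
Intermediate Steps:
Y = -6 (Y = -1*6 = -6)
p(S, a) = -S/4 (p(S, a) = S/(-4) = S*(-¼) = -S/4)
(Y*(-8))*p(0, -1) = (-6*(-8))*(-¼*0) = 48*0 = 0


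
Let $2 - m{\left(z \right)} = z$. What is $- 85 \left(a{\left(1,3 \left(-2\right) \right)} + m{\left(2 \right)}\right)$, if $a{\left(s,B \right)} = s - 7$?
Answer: $510$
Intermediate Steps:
$m{\left(z \right)} = 2 - z$
$a{\left(s,B \right)} = -7 + s$ ($a{\left(s,B \right)} = s - 7 = -7 + s$)
$- 85 \left(a{\left(1,3 \left(-2\right) \right)} + m{\left(2 \right)}\right) = - 85 \left(\left(-7 + 1\right) + \left(2 - 2\right)\right) = - 85 \left(-6 + \left(2 - 2\right)\right) = - 85 \left(-6 + 0\right) = \left(-85\right) \left(-6\right) = 510$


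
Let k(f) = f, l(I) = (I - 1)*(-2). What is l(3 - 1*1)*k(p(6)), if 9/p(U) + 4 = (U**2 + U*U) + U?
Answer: -9/37 ≈ -0.24324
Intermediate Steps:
l(I) = 2 - 2*I (l(I) = (-1 + I)*(-2) = 2 - 2*I)
p(U) = 9/(-4 + U + 2*U**2) (p(U) = 9/(-4 + ((U**2 + U*U) + U)) = 9/(-4 + ((U**2 + U**2) + U)) = 9/(-4 + (2*U**2 + U)) = 9/(-4 + (U + 2*U**2)) = 9/(-4 + U + 2*U**2))
l(3 - 1*1)*k(p(6)) = (2 - 2*(3 - 1*1))*(9/(-4 + 6 + 2*6**2)) = (2 - 2*(3 - 1))*(9/(-4 + 6 + 2*36)) = (2 - 2*2)*(9/(-4 + 6 + 72)) = (2 - 4)*(9/74) = -18/74 = -2*9/74 = -9/37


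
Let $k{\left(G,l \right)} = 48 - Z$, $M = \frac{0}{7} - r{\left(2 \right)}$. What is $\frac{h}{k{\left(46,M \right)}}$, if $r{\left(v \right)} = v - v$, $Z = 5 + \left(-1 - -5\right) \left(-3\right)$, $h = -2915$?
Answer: $-53$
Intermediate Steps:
$Z = -7$ ($Z = 5 + \left(-1 + 5\right) \left(-3\right) = 5 + 4 \left(-3\right) = 5 - 12 = -7$)
$r{\left(v \right)} = 0$
$M = 0$ ($M = \frac{0}{7} - 0 = 0 \cdot \frac{1}{7} + 0 = 0 + 0 = 0$)
$k{\left(G,l \right)} = 55$ ($k{\left(G,l \right)} = 48 - -7 = 48 + 7 = 55$)
$\frac{h}{k{\left(46,M \right)}} = - \frac{2915}{55} = \left(-2915\right) \frac{1}{55} = -53$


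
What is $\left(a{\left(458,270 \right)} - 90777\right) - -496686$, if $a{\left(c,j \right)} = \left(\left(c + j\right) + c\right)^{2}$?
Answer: $1812505$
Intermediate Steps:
$a{\left(c,j \right)} = \left(j + 2 c\right)^{2}$
$\left(a{\left(458,270 \right)} - 90777\right) - -496686 = \left(\left(270 + 2 \cdot 458\right)^{2} - 90777\right) - -496686 = \left(\left(270 + 916\right)^{2} - 90777\right) + 496686 = \left(1186^{2} - 90777\right) + 496686 = \left(1406596 - 90777\right) + 496686 = 1315819 + 496686 = 1812505$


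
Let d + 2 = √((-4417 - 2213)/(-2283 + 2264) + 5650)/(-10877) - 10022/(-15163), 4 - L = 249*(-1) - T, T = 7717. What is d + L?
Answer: 120828806/15163 - 2*√541405/206663 ≈ 7968.7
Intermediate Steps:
L = 7970 (L = 4 - (249*(-1) - 1*7717) = 4 - (-249 - 7717) = 4 - 1*(-7966) = 4 + 7966 = 7970)
d = -20304/15163 - 2*√541405/206663 (d = -2 + (√((-4417 - 2213)/(-2283 + 2264) + 5650)/(-10877) - 10022/(-15163)) = -2 + (√(-6630/(-19) + 5650)*(-1/10877) - 10022*(-1/15163)) = -2 + (√(-6630*(-1/19) + 5650)*(-1/10877) + 10022/15163) = -2 + (√(6630/19 + 5650)*(-1/10877) + 10022/15163) = -2 + (√(113980/19)*(-1/10877) + 10022/15163) = -2 + ((2*√541405/19)*(-1/10877) + 10022/15163) = -2 + (-2*√541405/206663 + 10022/15163) = -2 + (10022/15163 - 2*√541405/206663) = -20304/15163 - 2*√541405/206663 ≈ -1.3462)
d + L = (-20304/15163 - 2*√541405/206663) + 7970 = 120828806/15163 - 2*√541405/206663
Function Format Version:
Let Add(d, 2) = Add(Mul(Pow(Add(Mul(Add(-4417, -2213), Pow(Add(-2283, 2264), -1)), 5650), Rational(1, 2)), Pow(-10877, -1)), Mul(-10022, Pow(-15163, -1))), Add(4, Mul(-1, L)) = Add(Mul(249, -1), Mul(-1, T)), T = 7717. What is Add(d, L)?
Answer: Add(Rational(120828806, 15163), Mul(Rational(-2, 206663), Pow(541405, Rational(1, 2)))) ≈ 7968.7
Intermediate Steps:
L = 7970 (L = Add(4, Mul(-1, Add(Mul(249, -1), Mul(-1, 7717)))) = Add(4, Mul(-1, Add(-249, -7717))) = Add(4, Mul(-1, -7966)) = Add(4, 7966) = 7970)
d = Add(Rational(-20304, 15163), Mul(Rational(-2, 206663), Pow(541405, Rational(1, 2)))) (d = Add(-2, Add(Mul(Pow(Add(Mul(Add(-4417, -2213), Pow(Add(-2283, 2264), -1)), 5650), Rational(1, 2)), Pow(-10877, -1)), Mul(-10022, Pow(-15163, -1)))) = Add(-2, Add(Mul(Pow(Add(Mul(-6630, Pow(-19, -1)), 5650), Rational(1, 2)), Rational(-1, 10877)), Mul(-10022, Rational(-1, 15163)))) = Add(-2, Add(Mul(Pow(Add(Mul(-6630, Rational(-1, 19)), 5650), Rational(1, 2)), Rational(-1, 10877)), Rational(10022, 15163))) = Add(-2, Add(Mul(Pow(Add(Rational(6630, 19), 5650), Rational(1, 2)), Rational(-1, 10877)), Rational(10022, 15163))) = Add(-2, Add(Mul(Pow(Rational(113980, 19), Rational(1, 2)), Rational(-1, 10877)), Rational(10022, 15163))) = Add(-2, Add(Mul(Mul(Rational(2, 19), Pow(541405, Rational(1, 2))), Rational(-1, 10877)), Rational(10022, 15163))) = Add(-2, Add(Mul(Rational(-2, 206663), Pow(541405, Rational(1, 2))), Rational(10022, 15163))) = Add(-2, Add(Rational(10022, 15163), Mul(Rational(-2, 206663), Pow(541405, Rational(1, 2))))) = Add(Rational(-20304, 15163), Mul(Rational(-2, 206663), Pow(541405, Rational(1, 2)))) ≈ -1.3462)
Add(d, L) = Add(Add(Rational(-20304, 15163), Mul(Rational(-2, 206663), Pow(541405, Rational(1, 2)))), 7970) = Add(Rational(120828806, 15163), Mul(Rational(-2, 206663), Pow(541405, Rational(1, 2))))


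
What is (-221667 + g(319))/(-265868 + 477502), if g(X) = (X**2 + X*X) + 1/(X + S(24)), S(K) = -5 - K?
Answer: -5262049/61373860 ≈ -0.085738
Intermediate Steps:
g(X) = 1/(-29 + X) + 2*X**2 (g(X) = (X**2 + X*X) + 1/(X + (-5 - 1*24)) = (X**2 + X**2) + 1/(X + (-5 - 24)) = 2*X**2 + 1/(X - 29) = 2*X**2 + 1/(-29 + X) = 1/(-29 + X) + 2*X**2)
(-221667 + g(319))/(-265868 + 477502) = (-221667 + (1 - 58*319**2 + 2*319**3)/(-29 + 319))/(-265868 + 477502) = (-221667 + (1 - 58*101761 + 2*32461759)/290)/211634 = (-221667 + (1 - 5902138 + 64923518)/290)*(1/211634) = (-221667 + (1/290)*59021381)*(1/211634) = (-221667 + 59021381/290)*(1/211634) = -5262049/290*1/211634 = -5262049/61373860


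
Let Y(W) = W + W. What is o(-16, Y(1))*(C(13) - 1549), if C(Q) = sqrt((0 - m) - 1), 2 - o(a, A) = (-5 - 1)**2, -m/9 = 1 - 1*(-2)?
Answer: 52666 - 34*sqrt(26) ≈ 52493.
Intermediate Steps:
m = -27 (m = -9*(1 - 1*(-2)) = -9*(1 + 2) = -9*3 = -27)
Y(W) = 2*W
o(a, A) = -34 (o(a, A) = 2 - (-5 - 1)**2 = 2 - 1*(-6)**2 = 2 - 1*36 = 2 - 36 = -34)
C(Q) = sqrt(26) (C(Q) = sqrt((0 - 1*(-27)) - 1) = sqrt((0 + 27) - 1) = sqrt(27 - 1) = sqrt(26))
o(-16, Y(1))*(C(13) - 1549) = -34*(sqrt(26) - 1549) = -34*(-1549 + sqrt(26)) = 52666 - 34*sqrt(26)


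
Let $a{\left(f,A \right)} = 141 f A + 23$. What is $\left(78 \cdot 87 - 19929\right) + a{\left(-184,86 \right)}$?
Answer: $-2244304$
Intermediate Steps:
$a{\left(f,A \right)} = 23 + 141 A f$ ($a{\left(f,A \right)} = 141 A f + 23 = 23 + 141 A f$)
$\left(78 \cdot 87 - 19929\right) + a{\left(-184,86 \right)} = \left(78 \cdot 87 - 19929\right) + \left(23 + 141 \cdot 86 \left(-184\right)\right) = \left(6786 - 19929\right) + \left(23 - 2231184\right) = -13143 - 2231161 = -2244304$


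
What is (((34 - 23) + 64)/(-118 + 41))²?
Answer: 5625/5929 ≈ 0.94873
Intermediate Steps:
(((34 - 23) + 64)/(-118 + 41))² = ((11 + 64)/(-77))² = (75*(-1/77))² = (-75/77)² = 5625/5929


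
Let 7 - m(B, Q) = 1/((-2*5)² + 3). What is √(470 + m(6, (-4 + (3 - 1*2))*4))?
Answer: 17*√17510/103 ≈ 21.840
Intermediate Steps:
m(B, Q) = 720/103 (m(B, Q) = 7 - 1/((-2*5)² + 3) = 7 - 1/((-10)² + 3) = 7 - 1/(100 + 3) = 7 - 1/103 = 720/103)
√(470 + m(6, (-4 + (3 - 1*2))*4)) = √(470 + 720/103) = √(49130/103) = 17*√17510/103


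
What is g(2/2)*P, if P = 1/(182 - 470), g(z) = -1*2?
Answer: 1/144 ≈ 0.0069444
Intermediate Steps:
g(z) = -2
P = -1/288 (P = 1/(-288) = -1/288 ≈ -0.0034722)
g(2/2)*P = -2*(-1/288) = 1/144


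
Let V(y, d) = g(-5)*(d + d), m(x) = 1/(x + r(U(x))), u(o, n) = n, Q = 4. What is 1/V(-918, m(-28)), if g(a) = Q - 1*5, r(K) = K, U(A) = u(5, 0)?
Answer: 14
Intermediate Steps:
U(A) = 0
g(a) = -1 (g(a) = 4 - 1*5 = 4 - 5 = -1)
m(x) = 1/x (m(x) = 1/(x + 0) = 1/x)
V(y, d) = -2*d (V(y, d) = -(d + d) = -2*d)
1/V(-918, m(-28)) = 1/(-2/(-28)) = 1/(-2*(-1/28)) = 1/(1/14) = 14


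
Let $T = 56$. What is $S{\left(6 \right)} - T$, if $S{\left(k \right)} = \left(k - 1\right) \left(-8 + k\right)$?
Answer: $-66$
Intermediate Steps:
$S{\left(k \right)} = \left(-1 + k\right) \left(-8 + k\right)$
$S{\left(6 \right)} - T = \left(8 + 6^{2} - 54\right) - 56 = \left(8 + 36 - 54\right) - 56 = -10 - 56 = -66$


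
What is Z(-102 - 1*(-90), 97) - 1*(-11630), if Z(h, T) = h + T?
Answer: 11715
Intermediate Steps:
Z(h, T) = T + h
Z(-102 - 1*(-90), 97) - 1*(-11630) = (97 + (-102 - 1*(-90))) - 1*(-11630) = (97 + (-102 + 90)) + 11630 = (97 - 12) + 11630 = 85 + 11630 = 11715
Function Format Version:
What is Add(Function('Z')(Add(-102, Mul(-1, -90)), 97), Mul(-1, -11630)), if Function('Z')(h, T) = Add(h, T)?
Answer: 11715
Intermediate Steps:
Function('Z')(h, T) = Add(T, h)
Add(Function('Z')(Add(-102, Mul(-1, -90)), 97), Mul(-1, -11630)) = Add(Add(97, Add(-102, Mul(-1, -90))), Mul(-1, -11630)) = Add(Add(97, Add(-102, 90)), 11630) = Add(Add(97, -12), 11630) = Add(85, 11630) = 11715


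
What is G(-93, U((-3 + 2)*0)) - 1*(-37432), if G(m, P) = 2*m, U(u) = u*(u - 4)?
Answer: 37246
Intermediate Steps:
U(u) = u*(-4 + u)
G(-93, U((-3 + 2)*0)) - 1*(-37432) = 2*(-93) - 1*(-37432) = -186 + 37432 = 37246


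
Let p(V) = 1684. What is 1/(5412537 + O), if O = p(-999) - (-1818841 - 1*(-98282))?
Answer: 1/7134780 ≈ 1.4016e-7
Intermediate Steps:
O = 1722243 (O = 1684 - (-1818841 - 1*(-98282)) = 1684 - (-1818841 + 98282) = 1684 - 1*(-1720559) = 1684 + 1720559 = 1722243)
1/(5412537 + O) = 1/(5412537 + 1722243) = 1/7134780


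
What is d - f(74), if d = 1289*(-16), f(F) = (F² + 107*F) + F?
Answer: -34092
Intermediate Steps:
f(F) = F² + 108*F
d = -20624
d - f(74) = -20624 - 74*(108 + 74) = -20624 - 74*182 = -20624 - 1*13468 = -20624 - 13468 = -34092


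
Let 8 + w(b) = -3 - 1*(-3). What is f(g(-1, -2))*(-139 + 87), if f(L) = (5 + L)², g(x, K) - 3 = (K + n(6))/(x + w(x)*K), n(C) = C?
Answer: -799552/225 ≈ -3553.6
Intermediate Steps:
w(b) = -8 (w(b) = -8 + (-3 - 1*(-3)) = -8 + (-3 + 3) = -8 + 0 = -8)
g(x, K) = 3 + (6 + K)/(x - 8*K) (g(x, K) = 3 + (K + 6)/(x - 8*K) = 3 + (6 + K)/(x - 8*K))
f(g(-1, -2))*(-139 + 87) = (5 + (6 - 23*(-2) + 3*(-1))/(-1 - 8*(-2)))²*(-139 + 87) = (5 + (6 + 46 - 3)/(-1 + 16))²*(-52) = (5 + 49/15)²*(-52) = (124/15)²*(-52) = (15376/225)*(-52) = -799552/225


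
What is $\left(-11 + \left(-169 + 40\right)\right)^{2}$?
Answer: $19600$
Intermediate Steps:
$\left(-11 + \left(-169 + 40\right)\right)^{2} = \left(-11 - 129\right)^{2} = \left(-140\right)^{2} = 19600$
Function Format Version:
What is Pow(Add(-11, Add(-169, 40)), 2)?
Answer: 19600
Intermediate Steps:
Pow(Add(-11, Add(-169, 40)), 2) = Pow(Add(-11, -129), 2) = Pow(-140, 2) = 19600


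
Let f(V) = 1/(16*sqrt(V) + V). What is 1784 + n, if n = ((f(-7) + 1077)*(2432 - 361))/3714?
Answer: 1164594919/488391 - 16568*I*sqrt(7)/3418737 ≈ 2384.6 - 0.012822*I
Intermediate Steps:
f(V) = 1/(V + 16*sqrt(V))
n = 743489/1238 + 2071/(3714*(-7 + 16*I*sqrt(7))) (n = ((1/(-7 + 16*sqrt(-7)) + 1077)*(2432 - 361))/3714 = ((1/(-7 + 16*(I*sqrt(7))) + 1077)*2071)*(1/3714) = ((1/(-7 + 16*I*sqrt(7)) + 1077)*2071)*(1/3714) = ((1077 + 1/(-7 + 16*I*sqrt(7)))*2071)*(1/3714) = (2230467 + 2071/(-7 + 16*I*sqrt(7)))*(1/3714) = 743489/1238 + 2071/(3714*(-7 + 16*I*sqrt(7))) ≈ 600.55 - 0.012822*I)
1784 + n = 1784 + (293305375/488391 - 16568*I*sqrt(7)/3418737) = 1164594919/488391 - 16568*I*sqrt(7)/3418737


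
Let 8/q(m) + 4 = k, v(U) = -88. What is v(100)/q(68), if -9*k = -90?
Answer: -66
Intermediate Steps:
k = 10 (k = -⅑*(-90) = 10)
q(m) = 4/3 (q(m) = 8/(-4 + 10) = 8/6 = 8*(⅙) = 4/3)
v(100)/q(68) = -88/4/3 = -88*¾ = -66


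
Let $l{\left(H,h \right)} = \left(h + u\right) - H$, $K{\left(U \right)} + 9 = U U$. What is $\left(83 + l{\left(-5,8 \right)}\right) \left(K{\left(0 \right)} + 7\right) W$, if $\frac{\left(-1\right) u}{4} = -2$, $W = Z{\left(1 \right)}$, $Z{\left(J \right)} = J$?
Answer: $-208$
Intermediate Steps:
$W = 1$
$K{\left(U \right)} = -9 + U^{2}$ ($K{\left(U \right)} = -9 + U U = -9 + U^{2}$)
$u = 8$ ($u = \left(-4\right) \left(-2\right) = 8$)
$l{\left(H,h \right)} = 8 + h - H$ ($l{\left(H,h \right)} = \left(h + 8\right) - H = \left(8 + h\right) - H = 8 + h - H$)
$\left(83 + l{\left(-5,8 \right)}\right) \left(K{\left(0 \right)} + 7\right) W = \left(83 + \left(8 + 8 - -5\right)\right) \left(\left(-9 + 0^{2}\right) + 7\right) 1 = \left(83 + \left(8 + 8 + 5\right)\right) \left(\left(-9 + 0\right) + 7\right) 1 = \left(83 + 21\right) \left(-9 + 7\right) 1 = 104 \left(\left(-2\right) 1\right) = 104 \left(-2\right) = -208$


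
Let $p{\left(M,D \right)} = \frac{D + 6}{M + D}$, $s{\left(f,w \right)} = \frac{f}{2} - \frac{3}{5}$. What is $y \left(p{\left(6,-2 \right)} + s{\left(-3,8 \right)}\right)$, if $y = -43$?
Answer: $\frac{473}{10} \approx 47.3$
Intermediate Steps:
$s{\left(f,w \right)} = - \frac{3}{5} + \frac{f}{2}$ ($s{\left(f,w \right)} = f \frac{1}{2} - \frac{3}{5} = \frac{f}{2} - \frac{3}{5} = - \frac{3}{5} + \frac{f}{2}$)
$p{\left(M,D \right)} = \frac{6 + D}{D + M}$
$y \left(p{\left(6,-2 \right)} + s{\left(-3,8 \right)}\right) = - 43 \left(\frac{6 - 2}{-2 + 6} + \left(- \frac{3}{5} + \frac{1}{2} \left(-3\right)\right)\right) = - 43 \left(\frac{1}{4} \cdot 4 - \frac{21}{10}\right) = - 43 \left(1 - \frac{21}{10}\right) = \left(-43\right) \left(- \frac{11}{10}\right) = \frac{473}{10}$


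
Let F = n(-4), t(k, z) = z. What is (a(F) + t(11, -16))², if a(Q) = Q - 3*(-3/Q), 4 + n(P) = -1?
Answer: 12996/25 ≈ 519.84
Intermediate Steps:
n(P) = -5 (n(P) = -4 - 1 = -5)
F = -5
a(Q) = Q + 9/Q (a(Q) = Q - (-9)/Q = Q + 9/Q)
(a(F) + t(11, -16))² = ((-5 + 9/(-5)) - 16)² = ((-5 + 9*(-⅕)) - 16)² = ((-5 - 9/5) - 16)² = (-34/5 - 16)² = (-114/5)² = 12996/25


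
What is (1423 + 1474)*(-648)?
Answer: -1877256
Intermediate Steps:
(1423 + 1474)*(-648) = 2897*(-648) = -1877256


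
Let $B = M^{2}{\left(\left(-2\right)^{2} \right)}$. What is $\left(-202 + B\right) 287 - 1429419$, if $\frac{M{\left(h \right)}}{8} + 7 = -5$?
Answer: $1157599$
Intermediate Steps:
$M{\left(h \right)} = -96$ ($M{\left(h \right)} = -56 + 8 \left(-5\right) = -56 - 40 = -96$)
$B = 9216$ ($B = \left(-96\right)^{2} = 9216$)
$\left(-202 + B\right) 287 - 1429419 = \left(-202 + 9216\right) 287 - 1429419 = 9014 \cdot 287 - 1429419 = 2587018 - 1429419 = 1157599$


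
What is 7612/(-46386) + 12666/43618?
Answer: 63876215/505816137 ≈ 0.12628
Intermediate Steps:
7612/(-46386) + 12666/43618 = 7612*(-1/46386) + 12666*(1/43618) = -3806/23193 + 6333/21809 = 63876215/505816137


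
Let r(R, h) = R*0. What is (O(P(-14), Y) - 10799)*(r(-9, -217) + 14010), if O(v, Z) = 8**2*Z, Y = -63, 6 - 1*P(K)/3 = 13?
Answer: -207782310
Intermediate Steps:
P(K) = -21 (P(K) = 18 - 3*13 = 18 - 39 = -21)
r(R, h) = 0
O(v, Z) = 64*Z
(O(P(-14), Y) - 10799)*(r(-9, -217) + 14010) = (64*(-63) - 10799)*(0 + 14010) = (-4032 - 10799)*14010 = -14831*14010 = -207782310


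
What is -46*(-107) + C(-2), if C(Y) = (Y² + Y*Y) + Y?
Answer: 4928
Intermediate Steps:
C(Y) = Y + 2*Y² (C(Y) = (Y² + Y²) + Y = 2*Y² + Y = Y + 2*Y²)
-46*(-107) + C(-2) = -46*(-107) - 2*(1 + 2*(-2)) = 4922 - 2*(1 - 4) = 4922 - 2*(-3) = 4922 + 6 = 4928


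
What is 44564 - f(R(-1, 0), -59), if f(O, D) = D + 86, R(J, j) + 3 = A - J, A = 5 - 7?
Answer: 44537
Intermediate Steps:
A = -2
R(J, j) = -5 - J (R(J, j) = -3 + (-2 - J) = -5 - J)
f(O, D) = 86 + D
44564 - f(R(-1, 0), -59) = 44564 - (86 - 59) = 44564 - 1*27 = 44564 - 27 = 44537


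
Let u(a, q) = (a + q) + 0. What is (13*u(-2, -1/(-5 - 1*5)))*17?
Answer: -4199/10 ≈ -419.90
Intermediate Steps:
u(a, q) = a + q
(13*u(-2, -1/(-5 - 1*5)))*17 = (13*(-2 - 1/(-5 - 1*5)))*17 = (13*(-2 - 1/(-5 - 5)))*17 = (13*(-2 - 1/(-10)))*17 = (13*(-2 - 1*(-⅒)))*17 = (13*(-2 + ⅒))*17 = (13*(-19/10))*17 = -247/10*17 = -4199/10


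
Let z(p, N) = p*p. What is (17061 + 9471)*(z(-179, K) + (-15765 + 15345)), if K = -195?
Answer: 838968372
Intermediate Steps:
z(p, N) = p²
(17061 + 9471)*(z(-179, K) + (-15765 + 15345)) = (17061 + 9471)*((-179)² + (-15765 + 15345)) = 26532*(32041 - 420) = 26532*31621 = 838968372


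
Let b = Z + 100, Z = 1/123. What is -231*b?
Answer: -947177/41 ≈ -23102.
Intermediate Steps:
Z = 1/123 ≈ 0.0081301
b = 12301/123 (b = 1/123 + 100 = 12301/123 ≈ 100.01)
-231*b = -231*12301/123 = -947177/41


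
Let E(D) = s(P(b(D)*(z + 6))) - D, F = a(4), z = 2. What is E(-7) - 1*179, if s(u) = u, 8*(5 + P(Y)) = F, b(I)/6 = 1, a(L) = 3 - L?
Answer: -1417/8 ≈ -177.13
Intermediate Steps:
b(I) = 6 (b(I) = 6*1 = 6)
F = -1 (F = 3 - 1*4 = 3 - 4 = -1)
P(Y) = -41/8 (P(Y) = -5 + (⅛)*(-1) = -5 - ⅛ = -41/8)
E(D) = -41/8 - D
E(-7) - 1*179 = (-41/8 - 1*(-7)) - 1*179 = (-41/8 + 7) - 179 = 15/8 - 179 = -1417/8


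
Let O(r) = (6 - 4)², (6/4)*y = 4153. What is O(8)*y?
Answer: 33224/3 ≈ 11075.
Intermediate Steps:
y = 8306/3 (y = (⅔)*4153 = 8306/3 ≈ 2768.7)
O(r) = 4 (O(r) = 2² = 4)
O(8)*y = 4*(8306/3) = 33224/3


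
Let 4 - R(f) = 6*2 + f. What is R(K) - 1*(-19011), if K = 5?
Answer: 18998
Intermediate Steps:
R(f) = -8 - f (R(f) = 4 - (6*2 + f) = 4 - (12 + f) = 4 + (-12 - f) = -8 - f)
R(K) - 1*(-19011) = (-8 - 1*5) - 1*(-19011) = (-8 - 5) + 19011 = -13 + 19011 = 18998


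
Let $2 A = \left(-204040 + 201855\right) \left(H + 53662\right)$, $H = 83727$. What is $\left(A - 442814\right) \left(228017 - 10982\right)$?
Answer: $- \frac{65345026501755}{2} \approx -3.2673 \cdot 10^{13}$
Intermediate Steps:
$A = - \frac{300194965}{2}$ ($A = \frac{\left(-204040 + 201855\right) \left(83727 + 53662\right)}{2} = \frac{\left(-2185\right) 137389}{2} = \frac{1}{2} \left(-300194965\right) = - \frac{300194965}{2} \approx -1.501 \cdot 10^{8}$)
$\left(A - 442814\right) \left(228017 - 10982\right) = \left(- \frac{300194965}{2} - 442814\right) \left(228017 - 10982\right) = \left(- \frac{301080593}{2}\right) 217035 = - \frac{65345026501755}{2}$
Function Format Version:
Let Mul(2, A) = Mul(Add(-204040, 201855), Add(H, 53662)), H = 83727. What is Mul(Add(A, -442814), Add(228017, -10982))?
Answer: Rational(-65345026501755, 2) ≈ -3.2673e+13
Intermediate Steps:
A = Rational(-300194965, 2) (A = Mul(Rational(1, 2), Mul(Add(-204040, 201855), Add(83727, 53662))) = Mul(Rational(1, 2), Mul(-2185, 137389)) = Mul(Rational(1, 2), -300194965) = Rational(-300194965, 2) ≈ -1.5010e+8)
Mul(Add(A, -442814), Add(228017, -10982)) = Mul(Add(Rational(-300194965, 2), -442814), Add(228017, -10982)) = Mul(Rational(-301080593, 2), 217035) = Rational(-65345026501755, 2)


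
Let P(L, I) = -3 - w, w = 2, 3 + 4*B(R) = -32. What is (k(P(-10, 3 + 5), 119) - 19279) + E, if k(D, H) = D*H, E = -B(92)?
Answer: -79461/4 ≈ -19865.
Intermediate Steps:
B(R) = -35/4 (B(R) = -¾ + (¼)*(-32) = -¾ - 8 = -35/4)
P(L, I) = -5 (P(L, I) = -3 - 1*2 = -3 - 2 = -5)
E = 35/4 (E = -1*(-35/4) = 35/4 ≈ 8.7500)
(k(P(-10, 3 + 5), 119) - 19279) + E = (-5*119 - 19279) + 35/4 = (-595 - 19279) + 35/4 = -19874 + 35/4 = -79461/4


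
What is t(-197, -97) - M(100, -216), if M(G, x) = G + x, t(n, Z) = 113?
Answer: 229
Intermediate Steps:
t(-197, -97) - M(100, -216) = 113 - (100 - 216) = 113 - 1*(-116) = 113 + 116 = 229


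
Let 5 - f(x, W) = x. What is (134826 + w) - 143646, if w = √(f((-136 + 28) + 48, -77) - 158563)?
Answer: -8820 + I*√158498 ≈ -8820.0 + 398.12*I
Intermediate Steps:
f(x, W) = 5 - x
w = I*√158498 (w = √((5 - ((-136 + 28) + 48)) - 158563) = √((5 - (-108 + 48)) - 158563) = √((5 - 1*(-60)) - 158563) = √((5 + 60) - 158563) = √(65 - 158563) = √(-158498) = I*√158498 ≈ 398.12*I)
(134826 + w) - 143646 = (134826 + I*√158498) - 143646 = -8820 + I*√158498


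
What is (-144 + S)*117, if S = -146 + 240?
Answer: -5850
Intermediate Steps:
S = 94
(-144 + S)*117 = (-144 + 94)*117 = -50*117 = -5850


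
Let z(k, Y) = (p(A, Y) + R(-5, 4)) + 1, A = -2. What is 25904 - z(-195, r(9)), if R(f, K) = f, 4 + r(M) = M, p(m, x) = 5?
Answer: 25903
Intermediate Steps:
r(M) = -4 + M
z(k, Y) = 1 (z(k, Y) = (5 - 5) + 1 = 0 + 1 = 1)
25904 - z(-195, r(9)) = 25904 - 1*1 = 25904 - 1 = 25903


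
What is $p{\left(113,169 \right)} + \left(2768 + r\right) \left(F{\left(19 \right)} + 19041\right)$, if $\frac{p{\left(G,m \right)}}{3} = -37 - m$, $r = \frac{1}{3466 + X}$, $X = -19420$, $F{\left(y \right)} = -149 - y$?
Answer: $\frac{277811494737}{5318} \approx 5.224 \cdot 10^{7}$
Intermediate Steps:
$r = - \frac{1}{15954}$ ($r = \frac{1}{3466 - 19420} = \frac{1}{-15954} = - \frac{1}{15954} \approx -6.268 \cdot 10^{-5}$)
$p{\left(G,m \right)} = -111 - 3 m$ ($p{\left(G,m \right)} = 3 \left(-37 - m\right) = -111 - 3 m$)
$p{\left(113,169 \right)} + \left(2768 + r\right) \left(F{\left(19 \right)} + 19041\right) = \left(-111 - 507\right) + \left(2768 - \frac{1}{15954}\right) \left(\left(-149 - 19\right) + 19041\right) = \left(-111 - 507\right) + \frac{44160671 \left(\left(-149 - 19\right) + 19041\right)}{15954} = -618 + \frac{44160671 \left(-168 + 19041\right)}{15954} = -618 + \frac{44160671}{15954} \cdot 18873 = -618 + \frac{277814781261}{5318} = \frac{277811494737}{5318}$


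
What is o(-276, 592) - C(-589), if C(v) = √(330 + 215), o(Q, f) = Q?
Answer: -276 - √545 ≈ -299.35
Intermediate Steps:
C(v) = √545
o(-276, 592) - C(-589) = -276 - √545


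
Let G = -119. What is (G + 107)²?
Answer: 144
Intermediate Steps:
(G + 107)² = (-119 + 107)² = (-12)² = 144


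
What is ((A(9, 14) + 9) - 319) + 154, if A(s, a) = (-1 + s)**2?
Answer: -92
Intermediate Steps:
((A(9, 14) + 9) - 319) + 154 = (((-1 + 9)**2 + 9) - 319) + 154 = ((8**2 + 9) - 319) + 154 = ((64 + 9) - 319) + 154 = (73 - 319) + 154 = -246 + 154 = -92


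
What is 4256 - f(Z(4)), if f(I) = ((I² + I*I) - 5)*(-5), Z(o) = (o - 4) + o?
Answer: 4391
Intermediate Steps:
Z(o) = -4 + 2*o (Z(o) = (-4 + o) + o = -4 + 2*o)
f(I) = 25 - 10*I² (f(I) = ((I² + I²) - 5)*(-5) = (2*I² - 5)*(-5) = (-5 + 2*I²)*(-5) = 25 - 10*I²)
4256 - f(Z(4)) = 4256 - (25 - 10*(-4 + 2*4)²) = 4256 - (25 - 10*(-4 + 8)²) = 4256 - (25 - 10*4²) = 4256 - (25 - 10*16) = 4256 - (25 - 160) = 4256 - 1*(-135) = 4256 + 135 = 4391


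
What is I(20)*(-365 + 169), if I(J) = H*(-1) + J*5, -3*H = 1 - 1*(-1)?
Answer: -59192/3 ≈ -19731.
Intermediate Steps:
H = -2/3 (H = -(1 - 1*(-1))/3 = -(1 + 1)/3 = -1/3*2 = -2/3 ≈ -0.66667)
I(J) = 2/3 + 5*J (I(J) = -2/3*(-1) + J*5 = 2/3 + 5*J)
I(20)*(-365 + 169) = (2/3 + 5*20)*(-365 + 169) = (2/3 + 100)*(-196) = (302/3)*(-196) = -59192/3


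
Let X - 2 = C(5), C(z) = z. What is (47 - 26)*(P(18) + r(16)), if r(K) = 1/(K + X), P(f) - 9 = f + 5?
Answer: 15477/23 ≈ 672.91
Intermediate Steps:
X = 7 (X = 2 + 5 = 7)
P(f) = 14 + f (P(f) = 9 + (f + 5) = 9 + (5 + f) = 14 + f)
r(K) = 1/(7 + K) (r(K) = 1/(K + 7) = 1/(7 + K))
(47 - 26)*(P(18) + r(16)) = (47 - 26)*((14 + 18) + 1/(7 + 16)) = 21*(32 + 1/23) = 21*(737/23) = 15477/23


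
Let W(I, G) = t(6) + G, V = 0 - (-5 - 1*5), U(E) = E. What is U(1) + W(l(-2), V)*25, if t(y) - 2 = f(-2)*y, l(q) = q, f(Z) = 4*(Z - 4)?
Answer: -3299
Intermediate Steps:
f(Z) = -16 + 4*Z (f(Z) = 4*(-4 + Z) = -16 + 4*Z)
t(y) = 2 - 24*y (t(y) = 2 + (-16 + 4*(-2))*y = 2 + (-16 - 8)*y = 2 - 24*y)
V = 10 (V = 0 - (-5 - 5) = 0 - 1*(-10) = 0 + 10 = 10)
W(I, G) = -142 + G (W(I, G) = (2 - 24*6) + G = (2 - 144) + G = -142 + G)
U(1) + W(l(-2), V)*25 = 1 + (-142 + 10)*25 = 1 - 132*25 = 1 - 3300 = -3299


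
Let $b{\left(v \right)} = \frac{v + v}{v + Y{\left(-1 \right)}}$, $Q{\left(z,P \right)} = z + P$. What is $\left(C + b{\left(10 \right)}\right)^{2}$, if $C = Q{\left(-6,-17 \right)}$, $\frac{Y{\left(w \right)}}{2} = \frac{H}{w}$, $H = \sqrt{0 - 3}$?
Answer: $\frac{3 \left(805 \sqrt{3} + 1573 i\right)}{5 \sqrt{3} + 11 i} \approx 449.66 - 26.246 i$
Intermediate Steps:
$H = i \sqrt{3}$ ($H = \sqrt{-3} = i \sqrt{3} \approx 1.732 i$)
$Q{\left(z,P \right)} = P + z$
$Y{\left(w \right)} = \frac{2 i \sqrt{3}}{w}$ ($Y{\left(w \right)} = 2 \frac{i \sqrt{3}}{w} = \frac{2 i \sqrt{3}}{w}$)
$b{\left(v \right)} = \frac{2 v}{v - 2 i \sqrt{3}}$ ($b{\left(v \right)} = \frac{v + v}{v + \frac{2 i \sqrt{3}}{-1}} = \frac{2 v}{v + 2 i \sqrt{3} \left(-1\right)} = \frac{2 v}{v - 2 i \sqrt{3}}$)
$C = -23$ ($C = -17 - 6 = -23$)
$\left(C + b{\left(10 \right)}\right)^{2} = \left(-23 + 2 \cdot 10 \frac{1}{10 - 2 i \sqrt{3}}\right)^{2} = \left(-23 + \frac{20}{10 - 2 i \sqrt{3}}\right)^{2}$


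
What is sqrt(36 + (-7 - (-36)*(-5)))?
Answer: I*sqrt(151) ≈ 12.288*I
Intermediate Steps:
sqrt(36 + (-7 - (-36)*(-5))) = sqrt(36 + (-7 - 9*20)) = sqrt(36 + (-7 - 180)) = sqrt(36 - 187) = sqrt(-151) = I*sqrt(151)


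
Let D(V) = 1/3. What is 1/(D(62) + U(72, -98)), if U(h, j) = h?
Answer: 3/217 ≈ 0.013825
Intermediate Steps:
D(V) = 1/3
1/(D(62) + U(72, -98)) = 1/(1/3 + 72) = 1/(217/3) = 3/217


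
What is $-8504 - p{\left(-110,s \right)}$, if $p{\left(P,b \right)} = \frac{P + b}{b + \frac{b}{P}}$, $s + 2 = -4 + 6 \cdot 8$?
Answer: $- \frac{19461916}{2289} \approx -8502.4$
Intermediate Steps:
$s = 42$ ($s = -2 + \left(-4 + 6 \cdot 8\right) = -2 + \left(-4 + 48\right) = -2 + 44 = 42$)
$p{\left(P,b \right)} = \frac{P + b}{b + \frac{b}{P}}$
$-8504 - p{\left(-110,s \right)} = -8504 - - \frac{110 \left(-110 + 42\right)}{42 \left(1 - 110\right)} = -8504 - \left(-110\right) \frac{1}{42} \frac{1}{-109} \left(-68\right) = -8504 - \left(-110\right) \frac{1}{42} \left(- \frac{1}{109}\right) \left(-68\right) = -8504 - - \frac{3740}{2289} = -8504 + \frac{3740}{2289} = - \frac{19461916}{2289}$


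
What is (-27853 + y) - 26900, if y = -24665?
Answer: -79418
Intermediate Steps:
(-27853 + y) - 26900 = (-27853 - 24665) - 26900 = -52518 - 26900 = -79418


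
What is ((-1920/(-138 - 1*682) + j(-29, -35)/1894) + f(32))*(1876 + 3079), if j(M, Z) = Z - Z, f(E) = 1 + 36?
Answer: 7992415/41 ≈ 1.9494e+5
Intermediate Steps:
f(E) = 37
j(M, Z) = 0
((-1920/(-138 - 1*682) + j(-29, -35)/1894) + f(32))*(1876 + 3079) = ((-1920/(-138 - 1*682) + 0/1894) + 37)*(1876 + 3079) = ((-1920/(-138 - 682) + 0*(1/1894)) + 37)*4955 = ((-1920/(-820) + 0) + 37)*4955 = ((-1920*(-1/820) + 0) + 37)*4955 = ((96/41 + 0) + 37)*4955 = (96/41 + 37)*4955 = (1613/41)*4955 = 7992415/41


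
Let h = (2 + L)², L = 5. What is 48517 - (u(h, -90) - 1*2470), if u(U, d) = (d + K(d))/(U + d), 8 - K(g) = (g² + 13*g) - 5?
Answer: 2083460/41 ≈ 50816.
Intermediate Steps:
K(g) = 13 - g² - 13*g (K(g) = 8 - ((g² + 13*g) - 5) = 8 - (-5 + g² + 13*g) = 8 + (5 - g² - 13*g) = 13 - g² - 13*g)
h = 49 (h = (2 + 5)² = 7² = 49)
u(U, d) = (13 - d² - 12*d)/(U + d) (u(U, d) = (d + (13 - d² - 13*d))/(U + d) = (13 - d² - 12*d)/(U + d))
48517 - (u(h, -90) - 1*2470) = 48517 - ((13 - 1*(-90)² - 12*(-90))/(49 - 90) - 1*2470) = 48517 - ((13 - 1*8100 + 1080)/(-41) - 2470) = 48517 - (-(13 - 8100 + 1080)/41 - 2470) = 48517 - (-1/41*(-7007) - 2470) = 48517 - (7007/41 - 2470) = 48517 - 1*(-94263/41) = 48517 + 94263/41 = 2083460/41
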